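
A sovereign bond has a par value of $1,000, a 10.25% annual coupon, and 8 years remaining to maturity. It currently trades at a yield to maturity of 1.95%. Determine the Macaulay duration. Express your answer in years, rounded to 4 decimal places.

6.3161 years

Periodic yield y = 0.0195. Discount each cash flow and weight by its year:
  t   CF        PV=CF/(1+0.0195)^t    t·PV
  1       102.50       100.5395       100.5395
  2       102.50        98.6165       197.2329
  3       102.50        96.7302       290.1907
  4       102.50        94.8801       379.5202
  5       102.50        93.0653       465.3264
  6       102.50        91.2852       547.7113
  7       102.50        89.5392       626.7745
  8     1,102.50       944.6714     7,557.3710
  Σ                  1,609.3273    10,164.6666
Price P = Σ PV = 1,609.3273.
Macaulay duration = Σ(t·PV) / P = 10,164.6666 / 1,609.3273 = 6.31610 years.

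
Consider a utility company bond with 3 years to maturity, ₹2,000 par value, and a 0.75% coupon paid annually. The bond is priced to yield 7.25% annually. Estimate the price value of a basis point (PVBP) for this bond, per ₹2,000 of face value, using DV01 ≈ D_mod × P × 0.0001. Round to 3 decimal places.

₹0.461

Periodic yield y = 0.0725.
  t   CF        PV=CF/(1+0.0725)^t    t·PV
  1        15.00        13.9860        13.9860
  2        15.00        13.0406        26.0811
  3     2,015.00     1,633.3646     4,900.0939
  Σ                  1,660.3912     4,940.1611
P = 1,660.3912; D_Mac = 2.97530 yrs; D_mod = 2.77417 yrs.
DV01 ≈ 2.77417 × 1,660.3912 × 0.0001 = 0.460621.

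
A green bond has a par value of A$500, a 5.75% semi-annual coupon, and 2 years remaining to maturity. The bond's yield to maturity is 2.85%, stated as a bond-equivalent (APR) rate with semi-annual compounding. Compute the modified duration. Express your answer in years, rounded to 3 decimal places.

Periodic yield y = 0.01425. First find Macaulay duration:
  t   CF        PV=CF/(1+0.01425)^t    t·PV
  1       14.375        14.1730        14.1730
  2       14.375        13.9739        27.9478
  3       14.375        13.7776        41.3327
  4      514.375       486.0711     1,944.2843
  Σ                    527.9956     2,027.7379
P = 527.9956; Macaulay duration = 2,027.7379 / 527.9956 = 3.84044 half-year periods = 1.92022 years.
Modified duration = D_Mac / (1 + y) = 1.92022 / 1.01425 = 1.89324 years.

1.893 years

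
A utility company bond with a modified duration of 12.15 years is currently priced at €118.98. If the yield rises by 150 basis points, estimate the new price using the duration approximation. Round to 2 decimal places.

Duration approximation: ΔP/P ≈ -D_mod · Δy = -12.15 × (+0.015) = -0.182250.
New price ≈ 118.98 × (1 - 0.182250) = 97.295895.

€97.30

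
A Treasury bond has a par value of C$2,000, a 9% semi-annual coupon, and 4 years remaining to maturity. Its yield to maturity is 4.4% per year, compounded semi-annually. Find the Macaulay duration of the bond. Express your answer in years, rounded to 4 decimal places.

3.4939 years

Periodic yield y = 0.022. Discount each cash flow and weight by its period:
  t   CF        PV=CF/(1+0.022)^t    t·PV
  1        90.00        88.0626        88.0626
  2        90.00        86.1669       172.3339
  3        90.00        84.3121       252.9363
  4        90.00        82.4971       329.9886
  5        90.00        80.7213       403.6064
  6        90.00        78.9836       473.9018
  7        90.00        77.2834       540.9838
  8     2,090.00     1,756.0591    14,048.4725
  Σ                  2,334.0862    16,310.2859
Price P = Σ PV = 2,334.0862.
Macaulay duration = Σ(t·PV) / P = 16,310.2859 / 2,334.0862 = 6.98787 half-year periods.
In years: 6.98787 / 2 = 3.49393 years.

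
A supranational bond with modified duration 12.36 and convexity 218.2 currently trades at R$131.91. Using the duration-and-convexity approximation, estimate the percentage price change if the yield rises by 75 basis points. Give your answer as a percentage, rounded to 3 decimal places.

Duration effect: -D_mod·Δy = -12.36 × (+0.0075) = -0.092700
Convexity effect: ½·C·(Δy)² = 0.5 × 218.2 × (0.0075)² = +0.006136875
ΔP/P ≈ -0.092700 + 0.006136875 = -0.086563125
= -8.6563125%.

-8.656%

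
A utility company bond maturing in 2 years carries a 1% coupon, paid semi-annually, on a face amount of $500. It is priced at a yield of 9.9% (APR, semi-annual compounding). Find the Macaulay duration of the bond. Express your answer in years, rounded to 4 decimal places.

1.9836 years

Periodic yield y = 0.0495. Discount each cash flow and weight by its period:
  t   CF        PV=CF/(1+0.0495)^t    t·PV
  1         2.50         2.3821         2.3821
  2         2.50         2.2697         4.5395
  3         2.50         2.1627         6.4880
  4       502.50       414.1964     1,656.7855
  Σ                    421.0109     1,670.1951
Price P = Σ PV = 421.0109.
Macaulay duration = Σ(t·PV) / P = 1,670.1951 / 421.0109 = 3.96711 half-year periods.
In years: 3.96711 / 2 = 1.98355 years.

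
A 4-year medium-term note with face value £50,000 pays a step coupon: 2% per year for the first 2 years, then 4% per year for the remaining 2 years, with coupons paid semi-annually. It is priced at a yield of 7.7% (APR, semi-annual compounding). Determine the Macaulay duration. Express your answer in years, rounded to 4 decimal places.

3.8217 years

Periodic yield y = 0.0385. Discount each cash flow and weight by its period:
  t   CF        PV=CF/(1+0.0385)^t    t·PV
  1       500.00       481.4636       481.4636
  2       500.00       463.6145       927.2290
  3       500.00       446.4271     1,339.2812
  4       500.00       429.8768     1,719.5072
  5     1,000.00       827.8802     4,139.4010
  6     1,000.00       797.1884     4,783.1307
  7     1,000.00       767.6345     5,373.4416
  8    51,000.00    37,697.9878   301,583.9021
  Σ                 41,912.0729   320,347.3563
Price P = Σ PV = 41,912.0729.
Macaulay duration = Σ(t·PV) / P = 320,347.3563 / 41,912.0729 = 7.64332 half-year periods.
In years: 7.64332 / 2 = 3.82166 years.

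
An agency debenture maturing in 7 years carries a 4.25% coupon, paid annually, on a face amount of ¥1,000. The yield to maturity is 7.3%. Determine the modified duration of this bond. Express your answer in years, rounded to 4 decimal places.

Periodic yield y = 0.073. First find Macaulay duration:
  t   CF        PV=CF/(1+0.073)^t    t·PV
  1        42.50        39.6086        39.6086
  2        42.50        36.9139        73.8277
  3        42.50        34.4025       103.2074
  4        42.50        32.0620       128.2478
  5        42.50        29.8807       149.4033
  6        42.50        27.8478       167.0867
  7     1,042.50       636.6167     4,456.3167
  Σ                    837.3320     5,117.6983
P = 837.3320; Macaulay duration = 5,117.6983 / 837.3320 = 6.11191 years.
Modified duration = D_Mac / (1 + y) = 6.11191 / 1.073 = 5.69610 years.

5.6961 years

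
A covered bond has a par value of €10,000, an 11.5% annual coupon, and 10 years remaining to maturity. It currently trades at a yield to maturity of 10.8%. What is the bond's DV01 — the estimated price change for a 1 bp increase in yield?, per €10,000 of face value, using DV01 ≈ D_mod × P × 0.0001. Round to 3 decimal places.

€6.114

Periodic yield y = 0.108.
  t   CF        PV=CF/(1+0.108)^t    t·PV
  1     1,150.00     1,037.9061     1,037.9061
  2     1,150.00       936.7384     1,873.4768
  3     1,150.00       845.4318     2,536.2953
  4     1,150.00       763.0251     3,052.1002
  5     1,150.00       688.6508     3,443.2539
  6     1,150.00       621.5260     3,729.1558
  7     1,150.00       560.9440     3,926.6081
  8     1,150.00       506.2672     4,050.1373
  9     1,150.00       456.9198     4,112.2784
  10   11,150.00     3,998.3174    39,983.1737
  Σ                 10,415.7264    67,744.3855
P = 10,415.7264; D_Mac = 6.50405 yrs; D_mod = 5.87008 yrs.
DV01 ≈ 5.87008 × 10,415.7264 × 0.0001 = 6.114114.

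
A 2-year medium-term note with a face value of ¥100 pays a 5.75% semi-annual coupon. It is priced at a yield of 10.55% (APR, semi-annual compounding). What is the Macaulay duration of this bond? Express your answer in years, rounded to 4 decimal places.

Periodic yield y = 0.05275. Discount each cash flow and weight by its period:
  t   CF        PV=CF/(1+0.05275)^t    t·PV
  1        2.875         2.7309         2.7309
  2        2.875         2.5941         5.1882
  3        2.875         2.4641         7.3924
  4      102.875        83.7546       335.0185
  Σ                     91.5438       350.3301
Price P = Σ PV = 91.5438.
Macaulay duration = Σ(t·PV) / P = 350.3301 / 91.5438 = 3.82691 half-year periods.
In years: 3.82691 / 2 = 1.91346 years.

1.9135 years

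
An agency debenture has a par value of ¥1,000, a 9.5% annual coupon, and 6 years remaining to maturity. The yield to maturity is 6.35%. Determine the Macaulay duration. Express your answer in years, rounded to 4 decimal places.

4.9266 years

Periodic yield y = 0.0635. Discount each cash flow and weight by its year:
  t   CF        PV=CF/(1+0.0635)^t    t·PV
  1        95.00        89.3277        89.3277
  2        95.00        83.9941       167.9881
  3        95.00        78.9789       236.9367
  4        95.00        74.2632       297.0528
  5        95.00        69.8291       349.1453
  6     1,095.00       756.8140     4,540.8840
  Σ                  1,153.2069     5,681.3345
Price P = Σ PV = 1,153.2069.
Macaulay duration = Σ(t·PV) / P = 5,681.3345 / 1,153.2069 = 4.92655 years.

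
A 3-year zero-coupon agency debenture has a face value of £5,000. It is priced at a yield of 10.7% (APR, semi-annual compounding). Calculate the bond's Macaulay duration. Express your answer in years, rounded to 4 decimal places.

A zero-coupon bond has a single cash flow at maturity, so its Macaulay duration equals its maturity: 3 years.
(Equivalently: 6 semi-annual periods ÷ 2 = 3 years.)

3.0000 years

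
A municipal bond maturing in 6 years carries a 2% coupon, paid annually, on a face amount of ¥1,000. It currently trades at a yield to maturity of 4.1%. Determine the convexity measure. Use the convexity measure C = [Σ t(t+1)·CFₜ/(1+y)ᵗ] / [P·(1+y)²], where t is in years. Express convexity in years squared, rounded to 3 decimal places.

With y = 0.041:
  t   CF        PV=CF/(1+0.041)^t    t·PV        t(t+1)·PV
  1        20.00        19.2123        19.2123          38.4246
  2        20.00        18.4556        36.9112         110.7337
  3        20.00        17.7287        53.1862         212.7448
  4        20.00        17.0305        68.1219         340.6097
  5        20.00        16.3597        81.7987         490.7921
  6     1,020.00       801.4857     4,808.9144      33,662.4007
  Σ                    890.2726     5,068.1448      34,855.7057
P = 890.2726.
Convexity = Σ t(t+1)·PV / [P·(1+y)²] = 34,855.7057 / (890.2726 × 1.083681) = 36.12846.

36.128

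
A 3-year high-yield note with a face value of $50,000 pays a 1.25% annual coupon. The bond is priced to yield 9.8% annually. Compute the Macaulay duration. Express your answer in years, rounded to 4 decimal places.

2.9579 years

Periodic yield y = 0.098. Discount each cash flow and weight by its year:
  t   CF        PV=CF/(1+0.098)^t    t·PV
  1       625.00       569.2168       569.2168
  2       625.00       518.4123     1,036.8247
  3    50,625.00    38,243.5338   114,730.6015
  Σ                 39,331.1629   116,336.6430
Price P = Σ PV = 39,331.1629.
Macaulay duration = Σ(t·PV) / P = 116,336.6430 / 39,331.1629 = 2.95787 years.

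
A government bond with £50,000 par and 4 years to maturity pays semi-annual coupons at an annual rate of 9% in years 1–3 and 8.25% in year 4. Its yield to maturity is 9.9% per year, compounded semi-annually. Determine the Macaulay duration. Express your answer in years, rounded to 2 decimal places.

3.44 years

Periodic yield y = 0.0495. Discount each cash flow and weight by its period:
  t   CF        PV=CF/(1+0.0495)^t    t·PV
  1     2,250.00     2,143.8780     2,143.8780
  2     2,250.00     2,042.7614     4,085.5227
  3     2,250.00     1,946.4139     5,839.2416
  4     2,250.00     1,854.6106     7,418.4425
  5     2,250.00     1,767.1373     8,835.6867
  6     2,250.00     1,683.7897    10,102.7385
  7     2,062.50     1,470.6755    10,294.7285
  8    52,062.50    35,372.4772   282,979.8177
  Σ                 48,281.7437   331,700.0562
Price P = Σ PV = 48,281.7437.
Macaulay duration = Σ(t·PV) / P = 331,700.0562 / 48,281.7437 = 6.87009 half-year periods.
In years: 6.87009 / 2 = 3.43505 years.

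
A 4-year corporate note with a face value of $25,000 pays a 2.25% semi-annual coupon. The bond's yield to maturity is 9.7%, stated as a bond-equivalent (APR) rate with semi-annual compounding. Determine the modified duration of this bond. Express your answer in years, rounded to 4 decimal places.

Periodic yield y = 0.0485. First find Macaulay duration:
  t   CF        PV=CF/(1+0.0485)^t    t·PV
  1       281.25       268.2403       268.2403
  2       281.25       255.8325       511.6649
  3       281.25       243.9985       731.9956
  4       281.25       232.7120       930.8480
  5       281.25       221.9476     1,109.7378
  6       281.25       211.6810     1,270.0861
  7       281.25       201.8894     1,413.2257
  8    25,281.25    17,308.1665   138,465.3322
  Σ                 18,944.4678   144,701.1307
P = 18,944.4678; Macaulay duration = 144,701.1307 / 18,944.4678 = 7.63817 half-year periods = 3.81909 years.
Modified duration = D_Mac / (1 + y) = 3.81909 / 1.0485 = 3.64243 years.

3.6424 years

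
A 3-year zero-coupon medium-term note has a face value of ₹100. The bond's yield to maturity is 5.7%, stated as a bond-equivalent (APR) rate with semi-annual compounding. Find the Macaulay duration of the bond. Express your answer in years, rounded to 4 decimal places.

A zero-coupon bond has a single cash flow at maturity, so its Macaulay duration equals its maturity: 3 years.
(Equivalently: 6 semi-annual periods ÷ 2 = 3 years.)

3.0000 years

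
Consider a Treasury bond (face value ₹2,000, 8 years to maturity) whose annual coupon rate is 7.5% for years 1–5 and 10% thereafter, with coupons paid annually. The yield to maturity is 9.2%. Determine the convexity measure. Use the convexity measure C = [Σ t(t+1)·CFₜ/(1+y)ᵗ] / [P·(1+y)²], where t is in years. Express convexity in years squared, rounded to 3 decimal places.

With y = 0.092:
  t   CF        PV=CF/(1+0.092)^t    t·PV        t(t+1)·PV
  1       150.00       137.3626       137.3626         274.7253
  2       150.00       125.7900       251.5799         754.7398
  3       150.00       115.1923       345.5768       1,382.3073
  4       150.00       105.4874       421.9497       2,109.7486
  5       150.00        96.6002       483.0010       2,898.0063
  6       200.00       117.9490       707.6938       4,953.8569
  7       200.00       108.0119       756.0832       6,048.6653
  8     2,200.00     1,088.0318     8,704.2541      78,338.2869
  Σ                  1,894.4251    11,807.5012      96,760.3363
P = 1,894.4251.
Convexity = Σ t(t+1)·PV / [P·(1+y)²] = 96,760.3363 / (1,894.4251 × 1.192464) = 42.83262.

42.833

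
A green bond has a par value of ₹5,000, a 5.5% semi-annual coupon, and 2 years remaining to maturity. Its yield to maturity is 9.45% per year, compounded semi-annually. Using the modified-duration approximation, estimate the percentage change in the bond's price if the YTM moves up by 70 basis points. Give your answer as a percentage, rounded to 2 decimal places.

-1.28%

Periodic yield y = 0.04725. Modified duration first:
  t   CF        PV=CF/(1+0.04725)^t    t·PV
  1       137.50       131.2963       131.2963
  2       137.50       125.3724       250.7448
  3       137.50       119.7158       359.1475
  4     5,137.50     4,271.2044    17,084.8177
  Σ                  4,647.5889    17,826.0063
P = 4,647.5889; D_Mac = 3.83554 half-year periods = 1.91777 yrs; D_mod = 1.91777/(1+0.04725) = 1.83124 yrs.
ΔP/P ≈ -D_mod · Δy = -1.83124 × (+0.007) = -0.012819 = -1.2819%.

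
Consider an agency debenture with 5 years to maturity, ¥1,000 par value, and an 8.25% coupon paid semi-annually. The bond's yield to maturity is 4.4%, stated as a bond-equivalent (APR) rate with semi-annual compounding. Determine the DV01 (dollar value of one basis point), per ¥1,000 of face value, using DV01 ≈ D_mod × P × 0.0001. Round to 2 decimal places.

Periodic yield y = 0.022.
  t   CF        PV=CF/(1+0.022)^t    t·PV
  1        41.25        40.3620        40.3620
  2        41.25        39.4932        78.9864
  3        41.25        38.6430       115.9291
  4        41.25        37.8112       151.2448
  5        41.25        36.9973       184.9863
  6        41.25        36.2008       217.2050
  7        41.25        35.4216       247.9509
  8        41.25        34.6591       277.2725
  9        41.25        33.9130       305.2168
  10    1,041.25       837.6181     8,376.1811
  Σ                  1,171.1192     9,995.3348
P = 1,171.1192; D_Mac = 8.53486 half-year periods = 4.26743 yrs; D_mod = 4.17557 yrs.
DV01 ≈ 4.17557 × 1,171.1192 × 0.0001 = 0.489009.

¥0.49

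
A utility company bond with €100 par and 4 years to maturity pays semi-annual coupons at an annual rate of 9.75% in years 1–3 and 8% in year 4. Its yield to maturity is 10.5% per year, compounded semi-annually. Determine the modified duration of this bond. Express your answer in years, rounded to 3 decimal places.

Periodic yield y = 0.0525. First find Macaulay duration:
  t   CF        PV=CF/(1+0.0525)^t    t·PV
  1        4.875         4.6318         4.6318
  2        4.875         4.4008         8.8016
  3        4.875         4.1813        12.5438
  4        4.875         3.9727        15.8908
  5        4.875         3.7745        18.8727
  6        4.875         3.5863        21.5176
  7        4.000         2.7958        19.5706
  8      104.000        69.0648       552.5181
  Σ                     96.4079       654.3469
P = 96.4079; Macaulay duration = 654.3469 / 96.4079 = 6.78727 half-year periods = 3.39364 years.
Modified duration = D_Mac / (1 + y) = 3.39364 / 1.0525 = 3.22436 years.

3.224 years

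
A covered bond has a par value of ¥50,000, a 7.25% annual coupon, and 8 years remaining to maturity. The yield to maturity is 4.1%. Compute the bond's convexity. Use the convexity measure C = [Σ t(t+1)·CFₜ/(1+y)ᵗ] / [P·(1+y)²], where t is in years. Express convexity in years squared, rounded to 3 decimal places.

50.112

With y = 0.041:
  t   CF        PV=CF/(1+0.041)^t    t·PV        t(t+1)·PV
  1     3,625.00     3,482.2286     3,482.2286       6,964.4573
  2     3,625.00     3,345.0803     6,690.1607      20,070.4820
  3     3,625.00     3,213.3337     9,640.0010      38,560.0038
  4     3,625.00     3,086.7758    12,347.1034      61,735.5169
  5     3,625.00     2,965.2025    14,826.0127      88,956.0762
  6     3,625.00     2,848.4174    17,090.5045     119,633.5318
  7     3,625.00     2,736.2319    19,153.6234     153,228.9873
  8    53,625.00    38,883.1525   311,065.2203   2,799,586.9830
  Σ                 60,560.4229   394,294.8546   3,288,736.0383
P = 60,560.4229.
Convexity = Σ t(t+1)·PV / [P·(1+y)²] = 3,288,736.0383 / (60,560.4229 × 1.083681) = 50.11164.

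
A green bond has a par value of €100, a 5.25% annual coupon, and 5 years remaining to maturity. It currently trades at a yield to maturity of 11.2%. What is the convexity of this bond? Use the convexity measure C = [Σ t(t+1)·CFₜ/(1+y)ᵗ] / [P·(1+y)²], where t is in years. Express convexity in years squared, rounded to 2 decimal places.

20.77

With y = 0.112:
  t   CF        PV=CF/(1+0.112)^t    t·PV        t(t+1)·PV
  1         5.25         4.7212         4.7212           9.4424
  2         5.25         4.2457         8.4914          25.4742
  3         5.25         3.8181        11.4542          45.8170
  4         5.25         3.4335        13.7341          68.6705
  5       105.25        61.9011       309.5054       1,857.0322
  Σ                     78.1196       347.9063       2,006.4363
P = 78.1196.
Convexity = Σ t(t+1)·PV / [P·(1+y)²] = 2,006.4363 / (78.1196 × 1.236544) = 20.77092.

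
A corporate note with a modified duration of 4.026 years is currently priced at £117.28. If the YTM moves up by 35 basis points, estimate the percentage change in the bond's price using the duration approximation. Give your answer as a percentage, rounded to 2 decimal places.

-1.41%

Duration approximation: ΔP/P ≈ -D_mod · Δy = -4.026 × (+0.0035) = -0.014091.
As a percentage: -1.4091%.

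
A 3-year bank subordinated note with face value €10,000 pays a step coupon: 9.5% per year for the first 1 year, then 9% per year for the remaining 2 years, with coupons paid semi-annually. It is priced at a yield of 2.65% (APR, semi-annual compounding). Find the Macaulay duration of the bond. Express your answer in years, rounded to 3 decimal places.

2.715 years

Periodic yield y = 0.01325. Discount each cash flow and weight by its period:
  t   CF        PV=CF/(1+0.01325)^t    t·PV
  1       475.00       468.7886       468.7886
  2       475.00       462.6583       925.3167
  3       450.00       432.5763     1,297.7288
  4       450.00       426.9196     1,707.6783
  5       450.00       421.3369     2,106.6843
  6    10,450.00     9,656.4304    57,938.5826
  Σ                 11,868.7100    64,444.7791
Price P = Σ PV = 11,868.7100.
Macaulay duration = Σ(t·PV) / P = 64,444.7791 / 11,868.7100 = 5.42980 half-year periods.
In years: 5.42980 / 2 = 2.71490 years.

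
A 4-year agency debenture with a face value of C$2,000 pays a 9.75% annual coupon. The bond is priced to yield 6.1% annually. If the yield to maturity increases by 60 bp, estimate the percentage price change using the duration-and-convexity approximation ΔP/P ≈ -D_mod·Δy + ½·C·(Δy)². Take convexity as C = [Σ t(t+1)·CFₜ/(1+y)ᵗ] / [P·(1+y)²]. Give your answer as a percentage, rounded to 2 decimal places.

-1.97%

With y = 0.061:
  t   CF        PV=CF/(1+0.061)^t    t·PV        t(t+1)·PV
  1       195.00       183.7889       183.7889         367.5778
  2       195.00       173.2223       346.4446       1,039.3339
  3       195.00       163.2633       489.7898       1,959.1591
  4     2,195.00     1,732.1001     6,928.4004      34,642.0022
  Σ                  2,252.3746     7,948.4237      38,008.0729
P = 2,252.3746; D_Mac = 3.52891 yrs; D_mod = 3.32602 yrs; C = 14.99010.
Duration effect: -3.32602 × (+0.006) = -0.019956
Convexity effect: 0.5 × 14.99010 × (0.006)² = +0.0002698
ΔP/P ≈ -0.019956 + 0.0002698 = -0.019686 = -1.9686%.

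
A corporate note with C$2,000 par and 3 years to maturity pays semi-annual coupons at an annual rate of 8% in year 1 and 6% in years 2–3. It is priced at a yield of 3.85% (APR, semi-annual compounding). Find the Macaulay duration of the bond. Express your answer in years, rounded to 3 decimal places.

2.760 years

Periodic yield y = 0.01925. Discount each cash flow and weight by its period:
  t   CF        PV=CF/(1+0.01925)^t    t·PV
  1        80.00        78.4891        78.4891
  2        80.00        77.0067       154.0134
  3        60.00        56.6642       169.9927
  4        60.00        55.5941       222.3762
  5        60.00        54.5441       272.7204
  6     2,060.00     1,837.3119    11,023.8717
  Σ                  2,159.6101    11,921.4636
Price P = Σ PV = 2,159.6101.
Macaulay duration = Σ(t·PV) / P = 11,921.4636 / 2,159.6101 = 5.52019 half-year periods.
In years: 5.52019 / 2 = 2.76010 years.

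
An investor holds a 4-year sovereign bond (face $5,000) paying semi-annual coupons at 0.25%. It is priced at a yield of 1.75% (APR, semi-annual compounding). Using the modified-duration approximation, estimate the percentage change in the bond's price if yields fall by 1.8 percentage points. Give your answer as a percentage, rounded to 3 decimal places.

Periodic yield y = 0.00875. Modified duration first:
  t   CF        PV=CF/(1+0.00875)^t    t·PV
  1         6.25         6.1958         6.1958
  2         6.25         6.1420        12.2841
  3         6.25         6.0888        18.2663
  4         6.25         6.0360        24.1438
  5         6.25         5.9836        29.9180
  6         6.25         5.9317        35.5902
  7         6.25         5.8802        41.1617
  8     5,006.25     4,669.2180    37,353.7440
  Σ                  4,711.4761    37,521.3039
P = 4,711.4761; D_Mac = 7.96381 half-year periods = 3.98191 yrs; D_mod = 3.98191/(1+0.00875) = 3.94737 yrs.
ΔP/P ≈ -D_mod · Δy = -3.94737 × (-0.018) = +0.071053 = +7.1053%.

+7.105%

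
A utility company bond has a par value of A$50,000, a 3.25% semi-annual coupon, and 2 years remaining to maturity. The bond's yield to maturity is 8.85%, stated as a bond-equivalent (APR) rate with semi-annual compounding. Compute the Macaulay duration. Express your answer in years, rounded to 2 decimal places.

1.95 years

Periodic yield y = 0.04425. Discount each cash flow and weight by its period:
  t   CF        PV=CF/(1+0.04425)^t    t·PV
  1       812.50       778.0704       778.0704
  2       812.50       745.0997     1,490.1994
  3       812.50       713.5262     2,140.5786
  4    50,812.50    42,731.9417   170,927.7668
  Σ                 44,968.6380   175,336.6152
Price P = Σ PV = 44,968.6380.
Macaulay duration = Σ(t·PV) / P = 175,336.6152 / 44,968.6380 = 3.89909 half-year periods.
In years: 3.89909 / 2 = 1.94954 years.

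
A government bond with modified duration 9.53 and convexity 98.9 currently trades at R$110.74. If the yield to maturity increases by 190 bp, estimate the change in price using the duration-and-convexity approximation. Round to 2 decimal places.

Duration effect: -D_mod·Δy = -9.53 × (+0.019) = -0.181070
Convexity effect: ½·C·(Δy)² = 0.5 × 98.9 × (0.019)² = +0.01785145
ΔP/P ≈ -0.181070 + 0.01785145 = -0.16321855
ΔP ≈ 110.74 × (-0.16321855) = -18.074822227.

-R$18.07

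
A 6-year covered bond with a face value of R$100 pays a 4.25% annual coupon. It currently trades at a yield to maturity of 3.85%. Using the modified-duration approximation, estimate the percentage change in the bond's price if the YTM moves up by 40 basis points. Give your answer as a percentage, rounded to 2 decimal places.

-2.09%

Periodic yield y = 0.0385. Modified duration first:
  t   CF        PV=CF/(1+0.0385)^t    t·PV
  1         4.25         4.0924         4.0924
  2         4.25         3.9407         7.8814
  3         4.25         3.7946        11.3839
  4         4.25         3.6540        14.6158
  5         4.25         3.5185        17.5925
  6       104.25        83.1069       498.6414
  Σ                    102.1071       554.2074
P = 102.1071; D_Mac = 5.42771 yrs; D_mod = 5.42771/(1+0.0385) = 5.22649 yrs.
ΔP/P ≈ -D_mod · Δy = -5.22649 × (+0.004) = -0.020906 = -2.0906%.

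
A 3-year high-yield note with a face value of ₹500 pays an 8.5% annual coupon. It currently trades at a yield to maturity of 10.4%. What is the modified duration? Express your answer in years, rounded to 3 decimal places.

Periodic yield y = 0.104. First find Macaulay duration:
  t   CF        PV=CF/(1+0.104)^t    t·PV
  1        42.50        38.4964        38.4964
  2        42.50        34.8699        69.7398
  3       542.50       403.1740     1,209.5220
  Σ                    476.5403     1,317.7582
P = 476.5403; Macaulay duration = 1,317.7582 / 476.5403 = 2.76526 years.
Modified duration = D_Mac / (1 + y) = 2.76526 / 1.104 = 2.50477 years.

2.505 years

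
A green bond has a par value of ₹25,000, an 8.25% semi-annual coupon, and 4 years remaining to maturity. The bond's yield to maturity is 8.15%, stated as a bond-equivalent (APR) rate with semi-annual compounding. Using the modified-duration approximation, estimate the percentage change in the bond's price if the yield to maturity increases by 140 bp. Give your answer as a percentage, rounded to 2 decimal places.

-4.69%

Periodic yield y = 0.04075. Modified duration first:
  t   CF        PV=CF/(1+0.04075)^t    t·PV
  1     1,031.25       990.8720       990.8720
  2     1,031.25       952.0749     1,904.1498
  3     1,031.25       914.7969     2,744.3908
  4     1,031.25       878.9786     3,515.9143
  5     1,031.25       844.5626     4,222.8132
  6     1,031.25       811.4942     4,868.9655
  7     1,031.25       779.7206     5,458.0444
  8    26,031.25    18,911.3994   151,291.1951
  Σ                 25,083.8993   174,996.3450
P = 25,083.8993; D_Mac = 6.97644 half-year periods = 3.48822 yrs; D_mod = 3.48822/(1+0.04075) = 3.35164 yrs.
ΔP/P ≈ -D_mod · Δy = -3.35164 × (+0.014) = -0.046923 = -4.6923%.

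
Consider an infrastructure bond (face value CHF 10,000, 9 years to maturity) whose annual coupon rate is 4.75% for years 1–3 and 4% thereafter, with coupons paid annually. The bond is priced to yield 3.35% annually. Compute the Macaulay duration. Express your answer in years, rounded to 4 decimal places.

7.6545 years

Periodic yield y = 0.0335. Discount each cash flow and weight by its year:
  t   CF        PV=CF/(1+0.0335)^t    t·PV
  1       475.00       459.6033       459.6033
  2       475.00       444.7057       889.4113
  3       475.00       430.2909     1,290.8727
  4       400.00       350.6050     1,402.4199
  5       400.00       339.2404     1,696.2021
  6       400.00       328.2442     1,969.4654
  7       400.00       317.6045     2,223.2314
  8       400.00       307.3096     2,458.4769
  9    10,400.00     7,731.0594    69,579.5347
  Σ                 10,708.6630    81,969.2176
Price P = Σ PV = 10,708.6630.
Macaulay duration = Σ(t·PV) / P = 81,969.2176 / 10,708.6630 = 7.65448 years.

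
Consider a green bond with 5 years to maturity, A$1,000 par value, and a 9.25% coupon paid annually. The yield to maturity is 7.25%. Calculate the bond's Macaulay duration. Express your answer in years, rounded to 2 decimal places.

4.25 years

Periodic yield y = 0.0725. Discount each cash flow and weight by its year:
  t   CF        PV=CF/(1+0.0725)^t    t·PV
  1        92.50        86.2471        86.2471
  2        92.50        80.4169       160.8337
  3        92.50        74.9808       224.9423
  4        92.50        69.9121       279.6485
  5     1,092.50       769.9011     3,849.5055
  Σ                  1,081.4579     4,601.1771
Price P = Σ PV = 1,081.4579.
Macaulay duration = Σ(t·PV) / P = 4,601.1771 / 1,081.4579 = 4.25461 years.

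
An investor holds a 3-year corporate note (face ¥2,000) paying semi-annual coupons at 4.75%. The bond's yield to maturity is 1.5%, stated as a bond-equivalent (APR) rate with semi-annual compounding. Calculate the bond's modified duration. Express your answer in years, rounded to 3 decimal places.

2.819 years

Periodic yield y = 0.0075. First find Macaulay duration:
  t   CF        PV=CF/(1+0.0075)^t    t·PV
  1        47.50        47.1464        47.1464
  2        47.50        46.7954        93.5909
  3        47.50        46.4471       139.3412
  4        47.50        46.1013       184.4053
  5        47.50        45.7581       228.7907
  6     2,047.50     1,957.7335    11,746.4012
  Σ                  2,189.9819    12,439.6758
P = 2,189.9819; Macaulay duration = 12,439.6758 / 2,189.9819 = 5.68026 half-year periods = 2.84013 years.
Modified duration = D_Mac / (1 + y) = 2.84013 / 1.0075 = 2.81899 years.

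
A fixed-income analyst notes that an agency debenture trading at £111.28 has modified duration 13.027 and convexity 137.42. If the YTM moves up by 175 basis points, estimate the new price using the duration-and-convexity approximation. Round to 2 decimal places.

Duration effect: -D_mod·Δy = -13.027 × (+0.0175) = -0.2279725
Convexity effect: ½·C·(Δy)² = 0.5 × 137.42 × (0.0175)² = +0.0210424375
ΔP/P ≈ -0.2279725 + 0.0210424375 = -0.2069300625
New price ≈ 111.28 × (1 - 0.2069300625) = 88.252822645.

£88.25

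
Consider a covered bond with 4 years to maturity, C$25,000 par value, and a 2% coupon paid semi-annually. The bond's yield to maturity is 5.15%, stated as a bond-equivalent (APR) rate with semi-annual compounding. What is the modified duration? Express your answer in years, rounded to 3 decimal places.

Periodic yield y = 0.02575. First find Macaulay duration:
  t   CF        PV=CF/(1+0.02575)^t    t·PV
  1       250.00       243.7241       243.7241
  2       250.00       237.6058       475.2115
  3       250.00       231.6410       694.9230
  4       250.00       225.8260       903.3039
  5       250.00       220.1569     1,100.7847
  6       250.00       214.6302     1,287.7813
  7       250.00       209.2422     1,464.6956
  8    25,250.00    20,602.9390   164,823.5122
  Σ                 22,185.7652   170,993.9363
P = 22,185.7652; Macaulay duration = 170,993.9363 / 22,185.7652 = 7.70737 half-year periods = 3.85369 years.
Modified duration = D_Mac / (1 + y) = 3.85369 / 1.02575 = 3.75694 years.

3.757 years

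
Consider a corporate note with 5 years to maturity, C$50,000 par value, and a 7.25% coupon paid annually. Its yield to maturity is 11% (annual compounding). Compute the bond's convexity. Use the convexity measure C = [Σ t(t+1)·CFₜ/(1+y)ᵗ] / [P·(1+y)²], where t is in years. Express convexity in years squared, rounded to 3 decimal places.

19.946

With y = 0.11:
  t   CF        PV=CF/(1+0.11)^t    t·PV        t(t+1)·PV
  1     3,625.00     3,265.7658     3,265.7658       6,531.5315
  2     3,625.00     2,942.1313     5,884.2626      17,652.7879
  3     3,625.00     2,650.5688     7,951.7063      31,806.8251
  4     3,625.00     2,387.8998     9,551.5991      47,757.9956
  5    53,625.00    31,823.8275   159,119.1373     954,714.8240
  Σ                 43,070.1931   185,772.4711   1,058,463.9642
P = 43,070.1931.
Convexity = Σ t(t+1)·PV / [P·(1+y)²] = 1,058,463.9642 / (43,070.1931 × 1.232100) = 19.94588.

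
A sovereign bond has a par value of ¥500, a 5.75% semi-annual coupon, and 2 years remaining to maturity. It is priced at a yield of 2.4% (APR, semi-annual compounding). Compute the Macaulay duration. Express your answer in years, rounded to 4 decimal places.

Periodic yield y = 0.012. Discount each cash flow and weight by its period:
  t   CF        PV=CF/(1+0.012)^t    t·PV
  1       14.375        14.2045        14.2045
  2       14.375        14.0361        28.0722
  3       14.375        13.8697        41.6090
  4      514.375       490.4083     1,961.6332
  Σ                    532.5186     2,045.5190
Price P = Σ PV = 532.5186.
Macaulay duration = Σ(t·PV) / P = 2,045.5190 / 532.5186 = 3.84122 half-year periods.
In years: 3.84122 / 2 = 1.92061 years.

1.9206 years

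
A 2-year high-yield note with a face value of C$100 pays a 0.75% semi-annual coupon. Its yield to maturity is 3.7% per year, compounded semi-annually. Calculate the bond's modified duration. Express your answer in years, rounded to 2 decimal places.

Periodic yield y = 0.0185. First find Macaulay duration:
  t   CF        PV=CF/(1+0.0185)^t    t·PV
  1        0.375         0.3682         0.3682
  2        0.375         0.3615         0.7230
  3        0.375         0.3549         1.0648
  4      100.375        93.2785       373.1139
  Σ                     94.3631       375.2699
P = 94.3631; Macaulay duration = 375.2699 / 94.3631 = 3.97687 half-year periods = 1.98844 years.
Modified duration = D_Mac / (1 + y) = 1.98844 / 1.0185 = 1.95232 years.

1.95 years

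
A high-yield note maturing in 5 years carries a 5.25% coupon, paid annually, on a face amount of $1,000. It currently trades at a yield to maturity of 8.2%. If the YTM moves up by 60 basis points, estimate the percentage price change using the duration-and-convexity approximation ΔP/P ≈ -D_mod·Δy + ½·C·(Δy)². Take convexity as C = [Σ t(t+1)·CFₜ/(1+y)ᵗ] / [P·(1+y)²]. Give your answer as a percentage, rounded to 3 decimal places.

With y = 0.082:
  t   CF        PV=CF/(1+0.082)^t    t·PV        t(t+1)·PV
  1        52.50        48.5213        48.5213          97.0425
  2        52.50        44.8440        89.6881         269.0643
  3        52.50        41.4455       124.3365         497.3462
  4        52.50        38.3045       153.2182         766.0908
  5     1,052.50       709.7180     3,548.5898      21,291.5391
  Σ                    882.8333     3,964.3539      22,921.0828
P = 882.8333; D_Mac = 4.49049 yrs; D_mod = 4.15018 yrs; C = 22.17695.
Duration effect: -4.15018 × (+0.006) = -0.024901
Convexity effect: 0.5 × 22.17695 × (0.006)² = +0.0003992
ΔP/P ≈ -0.024901 + 0.0003992 = -0.024502 = -2.4502%.

-2.450%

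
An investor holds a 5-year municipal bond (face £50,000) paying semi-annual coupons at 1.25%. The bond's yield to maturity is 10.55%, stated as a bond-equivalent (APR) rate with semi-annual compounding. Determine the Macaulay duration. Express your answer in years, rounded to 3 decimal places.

Periodic yield y = 0.05275. Discount each cash flow and weight by its period:
  t   CF        PV=CF/(1+0.05275)^t    t·PV
  1       312.50       296.8416       296.8416
  2       312.50       281.9678       563.9356
  3       312.50       267.8393       803.5178
  4       312.50       254.4187     1,017.6748
  5       312.50       241.6706     1,208.3529
  6       312.50       229.5612     1,377.3673
  7       312.50       218.0586     1,526.4104
  8       312.50       207.1324     1,657.0591
  9       312.50       196.7536     1,770.7827
  10   50,312.50    30,090.0838   300,900.8377
  Σ                 32,284.3276   311,122.7800
Price P = Σ PV = 32,284.3276.
Macaulay duration = Σ(t·PV) / P = 311,122.7800 / 32,284.3276 = 9.63696 half-year periods.
In years: 9.63696 / 2 = 4.81848 years.

4.818 years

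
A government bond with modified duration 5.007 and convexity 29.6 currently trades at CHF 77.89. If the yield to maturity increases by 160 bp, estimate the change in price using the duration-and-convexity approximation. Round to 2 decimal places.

Duration effect: -D_mod·Δy = -5.007 × (+0.016) = -0.080112
Convexity effect: ½·C·(Δy)² = 0.5 × 29.6 × (0.016)² = +0.0037888
ΔP/P ≈ -0.080112 + 0.0037888 = -0.0763232
ΔP ≈ 77.89 × (-0.0763232) = -5.944814048.

-CHF 5.94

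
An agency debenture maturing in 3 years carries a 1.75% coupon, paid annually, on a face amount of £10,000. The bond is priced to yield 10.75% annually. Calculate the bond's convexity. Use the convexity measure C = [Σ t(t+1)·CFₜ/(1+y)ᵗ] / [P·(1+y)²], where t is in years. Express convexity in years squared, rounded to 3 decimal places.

9.529

With y = 0.1075:
  t   CF        PV=CF/(1+0.1075)^t    t·PV        t(t+1)·PV
  1       175.00       158.0135       158.0135         316.0271
  2       175.00       142.6759       285.3518         856.0553
  3    10,175.00     7,490.3690    22,471.1070      89,884.4280
  Σ                  7,791.0584    22,914.4723      91,056.5105
P = 7,791.0584.
Convexity = Σ t(t+1)·PV / [P·(1+y)²] = 91,056.5105 / (7,791.0584 × 1.226556) = 9.52856.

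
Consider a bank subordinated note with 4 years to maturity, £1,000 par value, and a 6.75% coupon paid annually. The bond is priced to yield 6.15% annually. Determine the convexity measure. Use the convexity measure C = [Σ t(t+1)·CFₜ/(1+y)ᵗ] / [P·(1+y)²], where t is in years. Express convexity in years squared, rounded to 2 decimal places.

15.63

With y = 0.0615:
  t   CF        PV=CF/(1+0.0615)^t    t·PV        t(t+1)·PV
  1        67.50        63.5893        63.5893         127.1785
  2        67.50        59.9051       119.8102         359.4306
  3        67.50        56.4344       169.3031         677.2126
  4     1,067.50       840.7907     3,363.1627      16,815.8136
  Σ                  1,020.7194     3,715.8653      17,979.6353
P = 1,020.7194.
Convexity = Σ t(t+1)·PV / [P·(1+y)²] = 17,979.6353 / (1,020.7194 × 1.126782) = 15.63272.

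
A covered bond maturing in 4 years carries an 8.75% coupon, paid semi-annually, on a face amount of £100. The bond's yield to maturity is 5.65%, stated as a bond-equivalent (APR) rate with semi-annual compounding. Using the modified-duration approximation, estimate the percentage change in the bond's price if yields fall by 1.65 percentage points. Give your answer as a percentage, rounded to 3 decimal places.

Periodic yield y = 0.02825. Modified duration first:
  t   CF        PV=CF/(1+0.02825)^t    t·PV
  1        4.375         4.2548         4.2548
  2        4.375         4.1379         8.2758
  3        4.375         4.0242        12.0727
  4        4.375         3.9137        15.6546
  5        4.375         3.8061        19.0307
  6        4.375         3.7016        22.2094
  7        4.375         3.5999        25.1991
  8      104.375        83.5231       668.1850
  Σ                    110.9613       774.8821
P = 110.9613; D_Mac = 6.98336 half-year periods = 3.49168 yrs; D_mod = 3.49168/(1+0.02825) = 3.39575 yrs.
ΔP/P ≈ -D_mod · Δy = -3.39575 × (-0.0165) = +0.056030 = +5.6030%.

+5.603%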